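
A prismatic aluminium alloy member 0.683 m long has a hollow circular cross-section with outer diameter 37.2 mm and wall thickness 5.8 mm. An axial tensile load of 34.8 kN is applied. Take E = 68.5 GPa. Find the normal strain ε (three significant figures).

8.88e-04

A = 572.1 mm².
σ = N/A = 60.82 MPa; ε = σ/E = 60.82/68500 = 8.879e-04.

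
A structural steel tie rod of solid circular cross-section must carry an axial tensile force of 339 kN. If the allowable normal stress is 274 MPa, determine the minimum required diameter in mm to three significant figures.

39.7 mm

Required area A ≥ P/σ_allow = 339000/274 = 1237 mm².
For a solid circular section, d ≥ √(4A/π) = 39.69 mm.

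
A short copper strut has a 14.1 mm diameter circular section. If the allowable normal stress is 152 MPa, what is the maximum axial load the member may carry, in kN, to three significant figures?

A = 156.1 mm².
P_max = σ_allow · A = 152 · 156.1 = 23730 N = 23.73 kN.

23.7 kN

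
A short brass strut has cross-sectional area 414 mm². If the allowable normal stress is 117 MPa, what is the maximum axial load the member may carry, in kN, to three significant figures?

P_max = σ_allow · A = 117 · 414 = 48440 N = 48.44 kN.

48.4 kN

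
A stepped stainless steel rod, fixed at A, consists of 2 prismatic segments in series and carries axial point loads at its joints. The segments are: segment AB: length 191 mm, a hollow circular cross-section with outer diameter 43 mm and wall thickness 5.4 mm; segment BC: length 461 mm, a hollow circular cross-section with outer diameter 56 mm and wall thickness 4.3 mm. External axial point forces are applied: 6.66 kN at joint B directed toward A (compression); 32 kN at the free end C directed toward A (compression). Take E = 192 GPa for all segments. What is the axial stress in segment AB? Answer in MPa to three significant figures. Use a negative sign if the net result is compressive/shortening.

Internal axial forces (sectioning from the free end, tension +): N_BC = -32 kN, N_AB = -38.66 kN.
A_AB = 637.9 mm².
σ_AB = N_AB/A_AB = -38660/637.9 = -60.61 MPa.

-60.6 MPa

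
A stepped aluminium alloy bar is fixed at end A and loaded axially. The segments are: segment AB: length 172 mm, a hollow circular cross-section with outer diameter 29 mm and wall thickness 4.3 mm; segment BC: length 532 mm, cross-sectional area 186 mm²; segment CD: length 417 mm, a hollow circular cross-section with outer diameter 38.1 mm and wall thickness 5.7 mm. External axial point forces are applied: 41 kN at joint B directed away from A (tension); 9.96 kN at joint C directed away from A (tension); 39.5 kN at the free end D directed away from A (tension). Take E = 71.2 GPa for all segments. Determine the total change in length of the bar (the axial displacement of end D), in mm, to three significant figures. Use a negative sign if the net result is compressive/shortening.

3.04 mm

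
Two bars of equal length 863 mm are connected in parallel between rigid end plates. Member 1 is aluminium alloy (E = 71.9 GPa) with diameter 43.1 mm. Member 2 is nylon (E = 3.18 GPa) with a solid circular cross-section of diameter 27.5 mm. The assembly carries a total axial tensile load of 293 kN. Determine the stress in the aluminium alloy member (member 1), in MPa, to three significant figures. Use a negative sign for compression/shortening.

197 MPa

A_1 = 1459 mm².
A_2 = 594 mm².
Equal strain + equilibrium ⇒ each member carries load in proportion to AE: A₁E₁ = 104900000 N, A₂E₂ = 1889000 N, ΣAE = 106800000 N.
σ₁ = P·E₁/ΣAE = 293000·71900/106800000 = 197.3 MPa.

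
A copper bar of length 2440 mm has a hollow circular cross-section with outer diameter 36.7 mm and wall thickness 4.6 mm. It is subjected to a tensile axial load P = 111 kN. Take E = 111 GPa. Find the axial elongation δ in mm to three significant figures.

5.26 mm

A = 463.9 mm².
δ_mech = NL/(AE) = 111000·2440/(463.9·111000) = 5.26 mm.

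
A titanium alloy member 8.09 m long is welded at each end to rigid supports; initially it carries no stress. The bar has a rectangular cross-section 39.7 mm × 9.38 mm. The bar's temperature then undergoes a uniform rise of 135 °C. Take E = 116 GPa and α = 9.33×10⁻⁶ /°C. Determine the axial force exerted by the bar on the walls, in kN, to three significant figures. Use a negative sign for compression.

Free thermal expansion αLΔT = 9.33e-6 · 8090 · 135 = 10.19 mm.
The walls impose strain ε = −(10.19)/8090 = -1.2596e-03; σ = Eε = 116000 · -1.2596e-03 = -146.1 MPa.
Wall reaction R = σ·A = -146.1·372.4 = -54410 N = -54.41 kN.

-54.4 kN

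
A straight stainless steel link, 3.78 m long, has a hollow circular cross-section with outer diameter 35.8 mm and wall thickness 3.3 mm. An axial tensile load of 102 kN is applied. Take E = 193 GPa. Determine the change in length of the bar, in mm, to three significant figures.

A = 336.9 mm².
δ_mech = NL/(AE) = 102000·3780/(336.9·193000) = 5.929 mm.

5.93 mm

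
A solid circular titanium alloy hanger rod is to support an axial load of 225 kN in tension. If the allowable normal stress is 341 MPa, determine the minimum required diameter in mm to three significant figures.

Required area A ≥ P/σ_allow = 225000/341 = 659.8 mm².
For a solid circular section, d ≥ √(4A/π) = 28.98 mm.

29.0 mm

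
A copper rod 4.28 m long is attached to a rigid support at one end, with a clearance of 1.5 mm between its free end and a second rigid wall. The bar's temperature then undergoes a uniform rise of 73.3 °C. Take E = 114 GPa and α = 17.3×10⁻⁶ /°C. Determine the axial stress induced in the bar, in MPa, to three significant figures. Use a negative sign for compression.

Free thermal expansion αLΔT = 17.3e-6 · 4280 · 73.3 = 5.427 mm.
The walls engage after the gap closes; constrained expansion = 5.427 − 1.5 = 3.927 mm.
The walls impose strain ε = −(3.927)/4280 = -9.1762e-04; σ = Eε = 114000 · -9.1762e-04 = -104.6 MPa.

-105 MPa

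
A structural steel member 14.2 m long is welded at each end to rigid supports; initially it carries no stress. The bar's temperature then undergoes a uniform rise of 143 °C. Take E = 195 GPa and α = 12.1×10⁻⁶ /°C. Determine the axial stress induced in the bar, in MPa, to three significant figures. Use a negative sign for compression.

Free thermal expansion αLΔT = 12.1e-6 · 14200 · 143 = 24.57 mm.
The walls impose strain ε = −(24.57)/14200 = -1.7303e-03; σ = Eε = 195000 · -1.7303e-03 = -337.4 MPa.

-337 MPa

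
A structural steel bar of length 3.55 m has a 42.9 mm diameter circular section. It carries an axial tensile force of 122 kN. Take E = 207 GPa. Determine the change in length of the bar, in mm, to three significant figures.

A = 1445 mm².
δ_mech = NL/(AE) = 122000·3550/(1445·207000) = 1.447 mm.

1.45 mm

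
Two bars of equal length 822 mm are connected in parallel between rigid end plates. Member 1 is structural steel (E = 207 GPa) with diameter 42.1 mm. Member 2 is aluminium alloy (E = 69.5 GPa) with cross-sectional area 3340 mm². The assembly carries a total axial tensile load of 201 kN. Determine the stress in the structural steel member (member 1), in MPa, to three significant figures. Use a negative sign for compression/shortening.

A_1 = 1392 mm².
Equal strain + equilibrium ⇒ each member carries load in proportion to AE: A₁E₁ = 288200000 N, A₂E₂ = 232100000 N, ΣAE = 520300000 N.
σ₁ = P·E₁/ΣAE = 201000·207000/520300000 = 79.97 MPa.

80.0 MPa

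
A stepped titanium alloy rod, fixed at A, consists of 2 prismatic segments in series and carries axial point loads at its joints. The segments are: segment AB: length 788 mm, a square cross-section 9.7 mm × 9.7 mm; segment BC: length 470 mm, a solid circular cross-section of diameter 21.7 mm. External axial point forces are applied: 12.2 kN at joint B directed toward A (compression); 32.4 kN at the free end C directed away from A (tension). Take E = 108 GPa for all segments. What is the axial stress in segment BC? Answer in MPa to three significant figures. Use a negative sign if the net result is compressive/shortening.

87.6 MPa

Internal axial forces (sectioning from the free end, tension +): N_BC = 32.4 kN, N_AB = 20.2 kN.
A_BC = 369.8 mm².
σ_BC = N_BC/A_BC = 32400/369.8 = 87.61 MPa.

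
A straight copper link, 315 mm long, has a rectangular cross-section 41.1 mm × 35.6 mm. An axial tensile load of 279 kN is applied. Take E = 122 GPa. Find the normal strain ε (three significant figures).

0.00156

A = 1463 mm².
σ = N/A = 190.7 MPa; ε = σ/E = 190.7/122000 = 1.563e-03.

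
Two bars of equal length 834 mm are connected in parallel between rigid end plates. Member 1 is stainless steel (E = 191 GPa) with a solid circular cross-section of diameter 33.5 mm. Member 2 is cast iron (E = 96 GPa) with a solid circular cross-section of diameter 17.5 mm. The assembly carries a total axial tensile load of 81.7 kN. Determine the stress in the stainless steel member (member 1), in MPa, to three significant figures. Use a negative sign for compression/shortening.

81.5 MPa

A_1 = 881.4 mm².
A_2 = 240.5 mm².
Equal strain + equilibrium ⇒ each member carries load in proportion to AE: A₁E₁ = 168300000 N, A₂E₂ = 23090000 N, ΣAE = 191400000 N.
σ₁ = P·E₁/ΣAE = 81700·191000/191400000 = 81.51 MPa.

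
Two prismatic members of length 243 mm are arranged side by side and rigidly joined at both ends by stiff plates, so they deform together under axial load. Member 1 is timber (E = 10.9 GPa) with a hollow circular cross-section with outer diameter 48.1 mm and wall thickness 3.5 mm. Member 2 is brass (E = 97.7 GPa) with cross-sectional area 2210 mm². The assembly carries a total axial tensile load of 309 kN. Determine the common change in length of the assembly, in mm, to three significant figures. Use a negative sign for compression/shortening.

0.339 mm

A_1 = 490.4 mm².
Equal strain + equilibrium ⇒ each member carries load in proportion to AE: A₁E₁ = 5345000 N, A₂E₂ = 215900000 N, ΣAE = 221300000 N.
δ = PL/ΣAE = 309000·243/221300000 = 0.3394 mm.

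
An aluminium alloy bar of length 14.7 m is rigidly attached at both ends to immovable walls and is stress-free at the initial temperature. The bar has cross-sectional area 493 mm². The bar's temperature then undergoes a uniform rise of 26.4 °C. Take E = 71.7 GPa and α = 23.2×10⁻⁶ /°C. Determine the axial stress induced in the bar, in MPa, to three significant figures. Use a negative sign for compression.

-43.9 MPa

Free thermal expansion αLΔT = 23.2e-6 · 14700 · 26.4 = 9.003 mm.
The walls impose strain ε = −(9.003)/14700 = -6.1248e-04; σ = Eε = 71700 · -6.1248e-04 = -43.91 MPa.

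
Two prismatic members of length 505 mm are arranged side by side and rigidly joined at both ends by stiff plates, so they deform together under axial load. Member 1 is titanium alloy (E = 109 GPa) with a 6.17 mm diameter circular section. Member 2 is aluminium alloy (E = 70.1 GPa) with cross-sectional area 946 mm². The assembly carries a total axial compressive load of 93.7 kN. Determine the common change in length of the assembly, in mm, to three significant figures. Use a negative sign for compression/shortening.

A_1 = 29.9 mm².
Equal strain + equilibrium ⇒ each member carries load in proportion to AE: A₁E₁ = 3259000 N, A₂E₂ = 66310000 N, ΣAE = 69570000 N.
δ = PL/ΣAE = -93700·505/69570000 = -0.6801 mm.

-0.680 mm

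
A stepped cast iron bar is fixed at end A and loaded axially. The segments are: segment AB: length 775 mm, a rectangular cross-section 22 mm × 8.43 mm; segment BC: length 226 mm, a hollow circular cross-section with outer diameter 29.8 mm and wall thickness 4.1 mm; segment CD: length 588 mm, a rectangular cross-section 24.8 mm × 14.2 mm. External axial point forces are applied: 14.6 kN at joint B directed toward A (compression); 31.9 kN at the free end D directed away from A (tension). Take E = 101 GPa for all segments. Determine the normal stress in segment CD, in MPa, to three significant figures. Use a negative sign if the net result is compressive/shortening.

Internal axial forces (sectioning from the free end, tension +): N_CD = 31.9 kN, N_BC = 31.9 kN, N_AB = 17.3 kN.
A_CD = 352.2 mm².
σ_CD = N_CD/A_CD = 31900/352.2 = 90.58 MPa.

90.6 MPa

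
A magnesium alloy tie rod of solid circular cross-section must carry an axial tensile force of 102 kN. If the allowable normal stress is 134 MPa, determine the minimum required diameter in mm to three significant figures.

31.1 mm

Required area A ≥ P/σ_allow = 102000/134 = 761.2 mm².
For a solid circular section, d ≥ √(4A/π) = 31.13 mm.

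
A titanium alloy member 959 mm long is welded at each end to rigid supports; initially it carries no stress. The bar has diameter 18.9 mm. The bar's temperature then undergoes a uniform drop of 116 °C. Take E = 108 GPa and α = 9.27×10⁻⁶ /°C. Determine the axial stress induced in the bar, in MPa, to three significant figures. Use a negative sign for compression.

116 MPa

Free thermal expansion αLΔT = 9.27e-6 · 959 · -116 = -1.031 mm.
The walls impose strain ε = −(-1.031)/959 = 1.0753e-03; σ = Eε = 108000 · 1.0753e-03 = 116.1 MPa.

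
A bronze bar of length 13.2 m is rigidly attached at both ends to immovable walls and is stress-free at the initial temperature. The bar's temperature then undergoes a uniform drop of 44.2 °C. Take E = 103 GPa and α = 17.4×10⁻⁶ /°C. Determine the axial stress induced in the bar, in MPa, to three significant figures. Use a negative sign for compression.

79.2 MPa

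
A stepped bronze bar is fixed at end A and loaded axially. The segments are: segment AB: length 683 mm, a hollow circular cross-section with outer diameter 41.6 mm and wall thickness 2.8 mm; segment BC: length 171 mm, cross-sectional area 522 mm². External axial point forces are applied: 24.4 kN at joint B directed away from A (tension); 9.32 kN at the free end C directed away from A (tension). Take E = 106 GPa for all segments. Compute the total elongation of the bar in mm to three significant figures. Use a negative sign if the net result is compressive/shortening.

0.665 mm

Internal axial forces (sectioning from the free end, tension +): N_BC = 9.32 kN, N_AB = 33.72 kN.
A_AB = 341.3 mm².
δ_AB = 33720·683/(341.3·106000) = 0.6366 mm
δ_BC = 9320·171/(522·106000) = 0.0288 mm
δ = Σδ_i = 0.6654 mm.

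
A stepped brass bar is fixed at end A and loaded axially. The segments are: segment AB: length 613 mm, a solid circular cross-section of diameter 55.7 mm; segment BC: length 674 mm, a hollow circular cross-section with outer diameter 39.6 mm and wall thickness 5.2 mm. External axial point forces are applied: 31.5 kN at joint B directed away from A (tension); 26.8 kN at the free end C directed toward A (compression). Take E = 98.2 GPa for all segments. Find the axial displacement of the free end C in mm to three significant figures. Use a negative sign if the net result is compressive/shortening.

Internal axial forces (sectioning from the free end, tension +): N_BC = -26.8 kN, N_AB = 4.7 kN.
A_AB = 2437 mm².
A_BC = 562 mm².
δ_AB = 4700·613/(2437·98200) = 0.01204 mm
δ_BC = -26800·674/(562·98200) = -0.3273 mm
δ = Σδ_i = -0.3153 mm.

-0.315 mm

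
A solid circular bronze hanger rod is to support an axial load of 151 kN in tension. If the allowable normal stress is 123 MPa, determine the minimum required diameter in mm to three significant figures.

Required area A ≥ P/σ_allow = 151000/123 = 1228 mm².
For a solid circular section, d ≥ √(4A/π) = 39.54 mm.

39.5 mm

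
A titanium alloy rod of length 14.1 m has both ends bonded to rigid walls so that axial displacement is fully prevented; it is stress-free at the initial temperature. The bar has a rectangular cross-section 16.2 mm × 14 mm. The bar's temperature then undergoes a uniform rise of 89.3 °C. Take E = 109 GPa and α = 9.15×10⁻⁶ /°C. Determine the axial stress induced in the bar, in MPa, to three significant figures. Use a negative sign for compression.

-89.1 MPa

Free thermal expansion αLΔT = 9.15e-6 · 14100 · 89.3 = 11.52 mm.
The walls impose strain ε = −(11.52)/14100 = -8.1709e-04; σ = Eε = 109000 · -8.1709e-04 = -89.06 MPa.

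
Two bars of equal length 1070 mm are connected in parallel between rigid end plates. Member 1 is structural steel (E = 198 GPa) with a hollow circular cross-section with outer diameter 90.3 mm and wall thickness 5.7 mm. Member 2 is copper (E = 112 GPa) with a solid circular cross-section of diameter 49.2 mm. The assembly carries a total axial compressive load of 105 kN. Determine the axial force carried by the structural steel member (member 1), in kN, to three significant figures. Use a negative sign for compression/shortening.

-61.4 kN

A_1 = 1515 mm².
A_2 = 1901 mm².
Equal strain + equilibrium ⇒ each member carries load in proportion to AE: A₁E₁ = 300000000 N, A₂E₂ = 212900000 N, ΣAE = 512900000 N.
F₁ = P·A₁E₁/ΣAE = -105000·300000000/512900000 = -61410 N.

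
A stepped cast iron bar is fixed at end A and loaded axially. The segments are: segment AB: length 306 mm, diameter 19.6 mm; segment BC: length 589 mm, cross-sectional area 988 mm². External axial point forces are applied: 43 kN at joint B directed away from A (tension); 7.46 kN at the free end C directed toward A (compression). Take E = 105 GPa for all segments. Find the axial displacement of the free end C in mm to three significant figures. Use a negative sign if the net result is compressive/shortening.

0.301 mm

Internal axial forces (sectioning from the free end, tension +): N_BC = -7.46 kN, N_AB = 35.54 kN.
A_AB = 301.7 mm².
δ_AB = 35540·306/(301.7·105000) = 0.3433 mm
δ_BC = -7460·589/(988·105000) = -0.04236 mm
δ = Σδ_i = 0.3009 mm.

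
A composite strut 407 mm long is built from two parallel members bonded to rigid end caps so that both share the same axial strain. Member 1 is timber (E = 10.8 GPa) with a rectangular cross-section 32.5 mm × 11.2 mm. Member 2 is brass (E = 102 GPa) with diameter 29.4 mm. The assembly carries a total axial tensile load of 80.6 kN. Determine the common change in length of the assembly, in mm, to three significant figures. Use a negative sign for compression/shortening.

A_1 = 364 mm².
A_2 = 678.9 mm².
Equal strain + equilibrium ⇒ each member carries load in proportion to AE: A₁E₁ = 3931000 N, A₂E₂ = 69240000 N, ΣAE = 73180000 N.
δ = PL/ΣAE = 80600·407/73180000 = 0.4483 mm.

0.448 mm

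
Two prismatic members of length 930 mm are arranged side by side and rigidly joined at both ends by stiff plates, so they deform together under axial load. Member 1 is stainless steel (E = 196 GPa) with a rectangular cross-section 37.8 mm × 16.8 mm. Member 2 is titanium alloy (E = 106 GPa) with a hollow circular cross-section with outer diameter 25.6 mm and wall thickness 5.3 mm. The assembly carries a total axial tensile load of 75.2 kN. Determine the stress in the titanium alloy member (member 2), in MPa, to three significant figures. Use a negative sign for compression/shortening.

49.7 MPa

A_1 = 635 mm².
A_2 = 338 mm².
Equal strain + equilibrium ⇒ each member carries load in proportion to AE: A₁E₁ = 124500000 N, A₂E₂ = 35830000 N, ΣAE = 160300000 N.
σ₂ = P·E₂/ΣAE = 75200·106000/160300000 = 49.73 MPa.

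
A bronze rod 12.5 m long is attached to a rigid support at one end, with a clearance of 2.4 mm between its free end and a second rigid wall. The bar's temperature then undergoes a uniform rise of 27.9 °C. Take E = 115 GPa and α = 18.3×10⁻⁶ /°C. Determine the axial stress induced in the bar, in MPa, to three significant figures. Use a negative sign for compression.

Free thermal expansion αLΔT = 18.3e-6 · 12500 · 27.9 = 6.382 mm.
The walls engage after the gap closes; constrained expansion = 6.382 − 2.4 = 3.982 mm.
The walls impose strain ε = −(3.982)/12500 = -3.1857e-04; σ = Eε = 115000 · -3.1857e-04 = -36.64 MPa.

-36.6 MPa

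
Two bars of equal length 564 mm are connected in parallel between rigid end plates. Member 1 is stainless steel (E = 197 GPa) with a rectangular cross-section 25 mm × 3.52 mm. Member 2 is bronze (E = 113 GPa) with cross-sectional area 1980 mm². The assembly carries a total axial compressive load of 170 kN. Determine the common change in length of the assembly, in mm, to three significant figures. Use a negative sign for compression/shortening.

A_1 = 88 mm².
Equal strain + equilibrium ⇒ each member carries load in proportion to AE: A₁E₁ = 17340000 N, A₂E₂ = 223700000 N, ΣAE = 241100000 N.
δ = PL/ΣAE = -170000·564/241100000 = -0.3977 mm.

-0.398 mm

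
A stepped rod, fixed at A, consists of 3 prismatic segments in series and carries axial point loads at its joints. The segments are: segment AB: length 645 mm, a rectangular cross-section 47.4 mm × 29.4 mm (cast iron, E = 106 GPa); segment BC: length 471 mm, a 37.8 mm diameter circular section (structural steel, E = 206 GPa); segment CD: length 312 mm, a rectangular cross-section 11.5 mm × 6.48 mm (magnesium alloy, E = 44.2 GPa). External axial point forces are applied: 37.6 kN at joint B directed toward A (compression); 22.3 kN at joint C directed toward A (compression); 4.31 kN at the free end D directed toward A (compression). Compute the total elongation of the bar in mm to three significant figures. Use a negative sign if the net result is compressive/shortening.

-0.743 mm

Internal axial forces (sectioning from the free end, tension +): N_CD = -4.31 kN, N_BC = -26.61 kN, N_AB = -64.21 kN.
A_AB = 1394 mm².
A_BC = 1122 mm².
A_CD = 74.52 mm².
δ_AB = -64210·645/(1394·106000) = -0.2804 mm
δ_BC = -26610·471/(1122·206000) = -0.05422 mm
δ_CD = -4310·312/(74.52·44200) = -0.4083 mm
δ = Σδ_i = -0.7428 mm.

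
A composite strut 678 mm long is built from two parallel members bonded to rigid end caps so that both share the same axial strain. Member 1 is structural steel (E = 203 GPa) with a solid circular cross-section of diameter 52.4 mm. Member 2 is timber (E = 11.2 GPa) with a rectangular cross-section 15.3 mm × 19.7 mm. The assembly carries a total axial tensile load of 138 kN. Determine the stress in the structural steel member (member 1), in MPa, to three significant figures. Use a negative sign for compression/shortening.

A_1 = 2157 mm².
A_2 = 301.4 mm².
Equal strain + equilibrium ⇒ each member carries load in proportion to AE: A₁E₁ = 437800000 N, A₂E₂ = 3376000 N, ΣAE = 441100000 N.
σ₁ = P·E₁/ΣAE = 138000·203000/441100000 = 63.5 MPa.

63.5 MPa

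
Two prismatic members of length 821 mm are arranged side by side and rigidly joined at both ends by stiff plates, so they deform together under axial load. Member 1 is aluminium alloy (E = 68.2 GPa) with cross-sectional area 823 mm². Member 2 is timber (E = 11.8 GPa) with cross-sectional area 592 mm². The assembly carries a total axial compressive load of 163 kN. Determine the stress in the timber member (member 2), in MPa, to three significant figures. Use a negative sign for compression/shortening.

-30.5 MPa

Equal strain + equilibrium ⇒ each member carries load in proportion to AE: A₁E₁ = 56130000 N, A₂E₂ = 6986000 N, ΣAE = 63110000 N.
σ₂ = P·E₂/ΣAE = -163000·11800/63110000 = -30.47 MPa.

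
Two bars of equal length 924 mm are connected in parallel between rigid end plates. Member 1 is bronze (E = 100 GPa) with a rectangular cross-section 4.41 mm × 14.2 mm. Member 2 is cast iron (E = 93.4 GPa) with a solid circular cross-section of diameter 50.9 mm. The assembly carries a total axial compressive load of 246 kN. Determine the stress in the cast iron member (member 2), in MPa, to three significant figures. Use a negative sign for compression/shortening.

A_1 = 62.62 mm².
A_2 = 2035 mm².
Equal strain + equilibrium ⇒ each member carries load in proportion to AE: A₁E₁ = 6262000 N, A₂E₂ = 190100000 N, ΣAE = 196300000 N.
σ₂ = P·E₂/ΣAE = -246000·93400/196300000 = -117 MPa.

-117 MPa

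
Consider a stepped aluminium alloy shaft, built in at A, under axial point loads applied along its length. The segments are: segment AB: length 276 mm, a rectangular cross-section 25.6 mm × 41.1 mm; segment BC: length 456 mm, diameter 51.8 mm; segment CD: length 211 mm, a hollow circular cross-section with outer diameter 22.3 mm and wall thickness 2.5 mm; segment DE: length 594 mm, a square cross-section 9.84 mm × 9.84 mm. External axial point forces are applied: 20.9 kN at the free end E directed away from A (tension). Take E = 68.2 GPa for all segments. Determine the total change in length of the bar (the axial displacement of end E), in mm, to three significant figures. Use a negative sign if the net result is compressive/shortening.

Internal axial forces (sectioning from the free end, tension +): N_DE = 20.9 kN, N_CD = 20.9 kN, N_BC = 20.9 kN, N_AB = 20.9 kN.
A_AB = 1052 mm².
A_BC = 2107 mm².
A_CD = 155.5 mm².
A_DE = 96.83 mm².
δ_AB = 20900·276/(1052·68200) = 0.08039 mm
δ_BC = 20900·456/(2107·68200) = 0.06631 mm
δ_CD = 20900·211/(155.5·68200) = 0.4158 mm
δ_DE = 20900·594/(96.83·68200) = 1.88 mm
δ = Σδ_i = 2.443 mm.

2.44 mm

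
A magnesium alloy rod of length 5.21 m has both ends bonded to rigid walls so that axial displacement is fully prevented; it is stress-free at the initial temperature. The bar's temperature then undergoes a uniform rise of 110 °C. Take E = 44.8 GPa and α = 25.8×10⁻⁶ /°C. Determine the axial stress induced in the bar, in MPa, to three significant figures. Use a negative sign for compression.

-127 MPa

Free thermal expansion αLΔT = 25.8e-6 · 5210 · 110 = 14.79 mm.
The walls impose strain ε = −(14.79)/5210 = -2.8380e-03; σ = Eε = 44800 · -2.8380e-03 = -127.1 MPa.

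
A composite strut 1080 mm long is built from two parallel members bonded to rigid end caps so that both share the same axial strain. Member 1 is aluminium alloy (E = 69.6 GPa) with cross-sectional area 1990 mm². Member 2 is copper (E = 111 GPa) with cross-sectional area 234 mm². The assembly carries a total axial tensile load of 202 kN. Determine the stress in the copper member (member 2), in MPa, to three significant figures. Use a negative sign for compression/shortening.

136 MPa

Equal strain + equilibrium ⇒ each member carries load in proportion to AE: A₁E₁ = 138500000 N, A₂E₂ = 25970000 N, ΣAE = 164500000 N.
σ₂ = P·E₂/ΣAE = 202000·111000/164500000 = 136.3 MPa.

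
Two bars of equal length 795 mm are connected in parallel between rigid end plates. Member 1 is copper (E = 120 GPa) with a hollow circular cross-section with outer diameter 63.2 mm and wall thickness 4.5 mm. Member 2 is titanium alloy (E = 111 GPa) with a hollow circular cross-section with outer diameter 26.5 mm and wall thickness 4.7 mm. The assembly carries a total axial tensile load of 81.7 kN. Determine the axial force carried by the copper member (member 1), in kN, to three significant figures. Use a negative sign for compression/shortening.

A_1 = 829.9 mm².
A_2 = 321.9 mm².
Equal strain + equilibrium ⇒ each member carries load in proportion to AE: A₁E₁ = 99580000 N, A₂E₂ = 35730000 N, ΣAE = 135300000 N.
F₁ = P·A₁E₁/ΣAE = 81700·99580000/135300000 = 60130 N.

60.1 kN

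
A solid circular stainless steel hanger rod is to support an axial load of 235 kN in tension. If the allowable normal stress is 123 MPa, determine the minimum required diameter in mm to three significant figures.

49.3 mm

Required area A ≥ P/σ_allow = 235000/123 = 1911 mm².
For a solid circular section, d ≥ √(4A/π) = 49.32 mm.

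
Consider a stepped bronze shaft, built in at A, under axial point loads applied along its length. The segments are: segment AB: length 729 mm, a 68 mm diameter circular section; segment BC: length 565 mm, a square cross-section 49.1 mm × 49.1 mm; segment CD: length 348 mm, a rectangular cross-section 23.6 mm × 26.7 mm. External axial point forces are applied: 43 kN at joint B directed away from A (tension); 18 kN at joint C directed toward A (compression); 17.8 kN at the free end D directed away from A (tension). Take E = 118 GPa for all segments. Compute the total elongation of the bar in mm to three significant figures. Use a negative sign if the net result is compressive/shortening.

Internal axial forces (sectioning from the free end, tension +): N_CD = 17.8 kN, N_BC = -0.2 kN, N_AB = 42.8 kN.
A_AB = 3632 mm².
A_BC = 2411 mm².
A_CD = 630.1 mm².
δ_AB = 42800·729/(3632·118000) = 0.07281 mm
δ_BC = -200·565/(2411·118000) = -0.0003972 mm
δ_CD = 17800·348/(630.1·118000) = 0.08331 mm
δ = Σδ_i = 0.1557 mm.

0.156 mm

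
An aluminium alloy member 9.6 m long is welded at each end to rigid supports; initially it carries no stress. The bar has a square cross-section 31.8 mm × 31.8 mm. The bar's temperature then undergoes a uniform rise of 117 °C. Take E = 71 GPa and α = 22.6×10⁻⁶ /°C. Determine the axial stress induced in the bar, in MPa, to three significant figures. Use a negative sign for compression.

Free thermal expansion αLΔT = 22.6e-6 · 9600 · 117 = 25.38 mm.
The walls impose strain ε = −(25.38)/9600 = -2.6442e-03; σ = Eε = 71000 · -2.6442e-03 = -187.7 MPa.

-188 MPa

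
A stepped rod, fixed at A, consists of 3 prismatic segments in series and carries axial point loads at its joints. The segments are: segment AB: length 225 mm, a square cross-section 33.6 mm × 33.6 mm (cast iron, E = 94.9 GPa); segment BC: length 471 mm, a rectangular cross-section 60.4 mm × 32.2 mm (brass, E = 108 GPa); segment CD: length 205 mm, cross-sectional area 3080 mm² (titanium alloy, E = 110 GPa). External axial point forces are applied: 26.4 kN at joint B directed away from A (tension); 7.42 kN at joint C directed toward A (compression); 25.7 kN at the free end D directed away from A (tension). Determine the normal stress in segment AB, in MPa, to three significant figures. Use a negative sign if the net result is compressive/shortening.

39.6 MPa

Internal axial forces (sectioning from the free end, tension +): N_CD = 25.7 kN, N_BC = 18.28 kN, N_AB = 44.68 kN.
A_AB = 1129 mm².
σ_AB = N_AB/A_AB = 44680/1129 = 39.58 MPa.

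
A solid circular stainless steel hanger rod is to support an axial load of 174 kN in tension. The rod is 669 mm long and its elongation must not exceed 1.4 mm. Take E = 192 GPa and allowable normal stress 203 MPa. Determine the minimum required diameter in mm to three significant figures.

33.0 mm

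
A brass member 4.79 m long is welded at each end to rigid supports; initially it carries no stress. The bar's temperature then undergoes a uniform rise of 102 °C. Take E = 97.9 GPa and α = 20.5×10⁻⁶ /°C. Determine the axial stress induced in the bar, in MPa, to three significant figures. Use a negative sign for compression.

Free thermal expansion αLΔT = 20.5e-6 · 4790 · 102 = 10.02 mm.
The walls impose strain ε = −(10.02)/4790 = -2.0910e-03; σ = Eε = 97900 · -2.0910e-03 = -204.7 MPa.

-205 MPa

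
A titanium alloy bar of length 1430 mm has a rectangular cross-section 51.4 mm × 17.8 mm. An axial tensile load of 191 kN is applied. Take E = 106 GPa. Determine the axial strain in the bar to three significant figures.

0.00197

A = 914.9 mm².
σ = N/A = 208.8 MPa; ε = σ/E = 208.8/106000 = 1.969e-03.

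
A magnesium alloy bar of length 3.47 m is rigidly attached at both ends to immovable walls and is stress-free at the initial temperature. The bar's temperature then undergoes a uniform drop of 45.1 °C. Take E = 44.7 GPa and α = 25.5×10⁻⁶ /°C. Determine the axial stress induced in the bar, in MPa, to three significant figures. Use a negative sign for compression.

Free thermal expansion αLΔT = 25.5e-6 · 3470 · -45.1 = -3.991 mm.
The walls impose strain ε = −(-3.991)/3470 = 1.1501e-03; σ = Eε = 44700 · 1.1501e-03 = 51.41 MPa.

51.4 MPa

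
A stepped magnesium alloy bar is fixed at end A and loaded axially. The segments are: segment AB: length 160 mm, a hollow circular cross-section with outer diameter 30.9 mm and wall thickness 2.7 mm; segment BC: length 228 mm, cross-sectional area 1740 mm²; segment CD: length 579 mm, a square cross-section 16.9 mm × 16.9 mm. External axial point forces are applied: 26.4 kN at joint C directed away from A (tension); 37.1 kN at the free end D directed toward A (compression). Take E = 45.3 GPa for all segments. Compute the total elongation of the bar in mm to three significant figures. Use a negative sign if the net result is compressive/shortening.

-1.85 mm

Internal axial forces (sectioning from the free end, tension +): N_CD = -37.1 kN, N_BC = -10.7 kN, N_AB = -10.7 kN.
A_AB = 239.2 mm².
A_CD = 285.6 mm².
δ_AB = -10700·160/(239.2·45300) = -0.158 mm
δ_BC = -10700·228/(1740·45300) = -0.03095 mm
δ_CD = -37100·579/(285.6·45300) = -1.66 mm
δ = Σδ_i = -1.849 mm.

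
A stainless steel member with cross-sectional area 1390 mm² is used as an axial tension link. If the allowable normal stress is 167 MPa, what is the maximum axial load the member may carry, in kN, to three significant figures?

P_max = σ_allow · A = 167 · 1390 = 232100 N = 232.1 kN.

232 kN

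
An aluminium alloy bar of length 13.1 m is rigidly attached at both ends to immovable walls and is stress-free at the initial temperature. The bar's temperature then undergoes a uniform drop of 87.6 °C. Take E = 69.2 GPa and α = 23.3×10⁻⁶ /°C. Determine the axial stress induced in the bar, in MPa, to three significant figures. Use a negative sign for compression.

Free thermal expansion αLΔT = 23.3e-6 · 13100 · -87.6 = -26.74 mm.
The walls impose strain ε = −(-26.74)/13100 = 2.0411e-03; σ = Eε = 69200 · 2.0411e-03 = 141.2 MPa.

141 MPa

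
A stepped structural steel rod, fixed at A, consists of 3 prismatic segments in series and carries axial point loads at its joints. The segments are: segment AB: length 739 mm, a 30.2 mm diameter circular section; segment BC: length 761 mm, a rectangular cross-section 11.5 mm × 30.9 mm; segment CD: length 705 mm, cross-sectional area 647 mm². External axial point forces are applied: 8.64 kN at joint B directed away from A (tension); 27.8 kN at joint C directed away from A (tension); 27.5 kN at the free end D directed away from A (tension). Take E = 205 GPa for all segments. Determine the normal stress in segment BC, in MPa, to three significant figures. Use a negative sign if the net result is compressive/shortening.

Internal axial forces (sectioning from the free end, tension +): N_CD = 27.5 kN, N_BC = 55.3 kN, N_AB = 63.94 kN.
A_BC = 355.3 mm².
σ_BC = N_BC/A_BC = 55300/355.3 = 155.6 MPa.

156 MPa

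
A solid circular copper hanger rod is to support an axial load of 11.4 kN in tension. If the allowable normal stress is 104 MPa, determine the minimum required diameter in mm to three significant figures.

11.8 mm

Required area A ≥ P/σ_allow = 11400/104 = 109.6 mm².
For a solid circular section, d ≥ √(4A/π) = 11.81 mm.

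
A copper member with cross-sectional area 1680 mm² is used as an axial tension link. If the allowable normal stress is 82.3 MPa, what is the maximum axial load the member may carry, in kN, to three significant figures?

P_max = σ_allow · A = 82.3 · 1680 = 138300 N = 138.3 kN.

138 kN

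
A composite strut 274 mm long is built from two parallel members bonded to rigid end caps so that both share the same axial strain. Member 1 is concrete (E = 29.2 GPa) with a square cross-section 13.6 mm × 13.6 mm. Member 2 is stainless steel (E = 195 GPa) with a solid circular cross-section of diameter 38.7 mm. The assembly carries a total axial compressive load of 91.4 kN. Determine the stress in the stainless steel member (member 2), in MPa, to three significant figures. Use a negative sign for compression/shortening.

-75.9 MPa

A_1 = 185 mm².
A_2 = 1176 mm².
Equal strain + equilibrium ⇒ each member carries load in proportion to AE: A₁E₁ = 5401000 N, A₂E₂ = 229400000 N, ΣAE = 234800000 N.
σ₂ = P·E₂/ΣAE = -91400·195000/234800000 = -75.91 MPa.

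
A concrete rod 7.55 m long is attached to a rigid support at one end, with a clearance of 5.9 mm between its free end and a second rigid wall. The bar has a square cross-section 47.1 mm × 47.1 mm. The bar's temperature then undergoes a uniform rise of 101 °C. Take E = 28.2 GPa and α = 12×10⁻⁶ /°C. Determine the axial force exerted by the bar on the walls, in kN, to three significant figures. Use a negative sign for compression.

-26.9 kN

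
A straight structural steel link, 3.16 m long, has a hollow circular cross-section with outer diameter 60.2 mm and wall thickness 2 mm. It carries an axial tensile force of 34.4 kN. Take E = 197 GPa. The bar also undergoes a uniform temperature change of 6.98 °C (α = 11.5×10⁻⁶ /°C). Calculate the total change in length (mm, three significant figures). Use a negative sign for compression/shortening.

A = 365.7 mm².
δ_mech = NL/(AE) = 34400·3160/(365.7·197000) = 1.509 mm.
δ_thermal = αLΔT = 11.5e-6·3160·6.98 = 0.2537 mm.
δ = δ_mech + δ_thermal = 1.763 mm.

1.76 mm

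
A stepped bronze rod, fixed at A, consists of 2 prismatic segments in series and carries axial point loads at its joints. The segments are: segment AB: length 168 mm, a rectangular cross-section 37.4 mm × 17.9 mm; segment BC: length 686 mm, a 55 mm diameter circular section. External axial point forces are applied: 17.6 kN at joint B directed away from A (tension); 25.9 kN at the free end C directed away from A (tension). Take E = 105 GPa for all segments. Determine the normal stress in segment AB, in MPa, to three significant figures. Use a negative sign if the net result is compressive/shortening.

65.0 MPa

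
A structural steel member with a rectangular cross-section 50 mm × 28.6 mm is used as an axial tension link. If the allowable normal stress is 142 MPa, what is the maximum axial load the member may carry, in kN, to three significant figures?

A = 1430 mm².
P_max = σ_allow · A = 142 · 1430 = 203100 N = 203.1 kN.

203 kN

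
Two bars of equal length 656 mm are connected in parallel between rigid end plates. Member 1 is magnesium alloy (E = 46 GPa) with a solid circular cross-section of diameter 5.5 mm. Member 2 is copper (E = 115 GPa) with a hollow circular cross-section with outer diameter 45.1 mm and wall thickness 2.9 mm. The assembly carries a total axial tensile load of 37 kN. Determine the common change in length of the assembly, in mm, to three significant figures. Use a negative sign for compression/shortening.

A_1 = 23.76 mm².
A_2 = 384.5 mm².
Equal strain + equilibrium ⇒ each member carries load in proportion to AE: A₁E₁ = 1093000 N, A₂E₂ = 44210000 N, ΣAE = 45310000 N.
δ = PL/ΣAE = 37000·656/45310000 = 0.5357 mm.

0.536 mm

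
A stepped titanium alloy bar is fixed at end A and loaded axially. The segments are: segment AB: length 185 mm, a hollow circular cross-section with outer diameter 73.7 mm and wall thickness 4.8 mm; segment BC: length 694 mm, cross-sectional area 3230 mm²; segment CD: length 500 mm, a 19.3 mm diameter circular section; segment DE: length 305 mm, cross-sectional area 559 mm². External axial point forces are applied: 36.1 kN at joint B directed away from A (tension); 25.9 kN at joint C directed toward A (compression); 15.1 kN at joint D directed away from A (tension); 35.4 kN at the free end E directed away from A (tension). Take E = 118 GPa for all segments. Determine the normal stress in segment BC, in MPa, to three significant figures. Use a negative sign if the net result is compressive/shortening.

7.62 MPa

Internal axial forces (sectioning from the free end, tension +): N_DE = 35.4 kN, N_CD = 50.5 kN, N_BC = 24.6 kN, N_AB = 60.7 kN.
σ_BC = N_BC/A_BC = 24600/3230 = 7.616 MPa.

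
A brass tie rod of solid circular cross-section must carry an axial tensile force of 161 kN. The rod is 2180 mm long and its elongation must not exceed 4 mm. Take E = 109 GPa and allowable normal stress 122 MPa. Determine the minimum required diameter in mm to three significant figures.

41.0 mm

Required area A ≥ P/σ_allow = 161000/122 = 1320 mm².
For a solid circular section, d ≥ √(4A/π) = 40.99 mm.
Elongation limit: A ≥ PL/(Eδ_allow) = 161000·2180/(109000·4) = 805 mm² ⇒ d ≥ 32.01 mm.
The stress limit governs.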